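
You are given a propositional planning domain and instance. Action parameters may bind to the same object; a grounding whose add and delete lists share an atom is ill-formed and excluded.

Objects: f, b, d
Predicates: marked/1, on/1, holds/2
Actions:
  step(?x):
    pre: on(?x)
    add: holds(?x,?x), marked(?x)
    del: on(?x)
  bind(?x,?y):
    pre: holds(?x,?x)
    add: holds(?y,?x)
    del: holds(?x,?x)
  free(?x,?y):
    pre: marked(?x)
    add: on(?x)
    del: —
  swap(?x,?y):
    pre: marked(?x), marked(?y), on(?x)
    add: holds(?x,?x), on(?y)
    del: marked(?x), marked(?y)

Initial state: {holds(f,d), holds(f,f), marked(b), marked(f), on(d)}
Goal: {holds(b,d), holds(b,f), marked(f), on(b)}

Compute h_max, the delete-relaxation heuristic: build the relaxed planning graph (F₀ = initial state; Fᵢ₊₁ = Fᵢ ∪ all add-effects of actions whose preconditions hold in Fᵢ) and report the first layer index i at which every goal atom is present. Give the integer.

F0 = init (5 atoms)
F1 = F0 ∪ {holds(b,f), holds(d,d), holds(d,f), marked(d), on(b), on(f)}  (11 atoms)
F2 = F1 ∪ {holds(b,b), holds(b,d)}  (13 atoms)
goal ⊆ F2  ⇒  h_max = 2

2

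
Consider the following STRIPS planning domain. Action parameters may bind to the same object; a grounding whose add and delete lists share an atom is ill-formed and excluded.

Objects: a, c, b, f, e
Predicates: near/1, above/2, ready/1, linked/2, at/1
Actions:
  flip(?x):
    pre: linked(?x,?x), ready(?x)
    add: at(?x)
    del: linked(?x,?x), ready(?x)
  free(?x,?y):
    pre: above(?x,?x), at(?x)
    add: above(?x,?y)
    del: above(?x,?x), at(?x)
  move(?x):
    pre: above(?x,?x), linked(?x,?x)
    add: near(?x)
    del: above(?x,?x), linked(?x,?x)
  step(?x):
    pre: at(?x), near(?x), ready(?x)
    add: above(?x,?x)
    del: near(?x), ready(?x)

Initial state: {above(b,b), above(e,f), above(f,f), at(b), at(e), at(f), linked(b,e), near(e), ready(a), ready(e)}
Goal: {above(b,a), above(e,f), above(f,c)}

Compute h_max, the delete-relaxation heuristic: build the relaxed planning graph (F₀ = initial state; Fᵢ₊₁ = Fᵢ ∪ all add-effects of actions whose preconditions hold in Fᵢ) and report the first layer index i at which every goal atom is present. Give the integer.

F0 = init (10 atoms)
F1 = F0 ∪ {above(b,a), above(b,c), above(b,e), above(b,f), above(e,e), above(f,a), above(f,b), above(f,c), above(f,e)}  (19 atoms)
goal ⊆ F1  ⇒  h_max = 1

1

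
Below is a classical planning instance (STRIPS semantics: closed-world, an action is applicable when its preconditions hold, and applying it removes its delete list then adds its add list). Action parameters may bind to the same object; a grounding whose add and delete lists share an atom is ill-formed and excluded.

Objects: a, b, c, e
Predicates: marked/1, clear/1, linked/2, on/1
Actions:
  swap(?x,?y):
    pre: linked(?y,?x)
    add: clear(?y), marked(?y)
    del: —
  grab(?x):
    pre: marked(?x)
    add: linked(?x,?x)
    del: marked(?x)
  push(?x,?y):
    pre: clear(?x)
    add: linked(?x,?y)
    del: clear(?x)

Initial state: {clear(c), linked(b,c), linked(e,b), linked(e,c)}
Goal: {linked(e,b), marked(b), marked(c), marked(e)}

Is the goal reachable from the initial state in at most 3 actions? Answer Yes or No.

1. swap(b,e)  →  {clear(c), clear(e), linked(b,c), linked(e,b), linked(e,c), marked(e)}
2. swap(c,b)  →  {clear(b), clear(c), clear(e), linked(b,c), linked(e,b), linked(e,c), marked(b), marked(e)}
3. push(c,a)  →  {clear(b), clear(e), linked(b,c), linked(c,a), linked(e,b), linked(e,c), marked(b), marked(e)}
4. swap(a,c)  →  {clear(b), clear(c), clear(e), linked(b,c), linked(c,a), linked(e,b), linked(e,c), marked(b), marked(c), marked(e)}
optimal plan length = 4; 4 > 3

No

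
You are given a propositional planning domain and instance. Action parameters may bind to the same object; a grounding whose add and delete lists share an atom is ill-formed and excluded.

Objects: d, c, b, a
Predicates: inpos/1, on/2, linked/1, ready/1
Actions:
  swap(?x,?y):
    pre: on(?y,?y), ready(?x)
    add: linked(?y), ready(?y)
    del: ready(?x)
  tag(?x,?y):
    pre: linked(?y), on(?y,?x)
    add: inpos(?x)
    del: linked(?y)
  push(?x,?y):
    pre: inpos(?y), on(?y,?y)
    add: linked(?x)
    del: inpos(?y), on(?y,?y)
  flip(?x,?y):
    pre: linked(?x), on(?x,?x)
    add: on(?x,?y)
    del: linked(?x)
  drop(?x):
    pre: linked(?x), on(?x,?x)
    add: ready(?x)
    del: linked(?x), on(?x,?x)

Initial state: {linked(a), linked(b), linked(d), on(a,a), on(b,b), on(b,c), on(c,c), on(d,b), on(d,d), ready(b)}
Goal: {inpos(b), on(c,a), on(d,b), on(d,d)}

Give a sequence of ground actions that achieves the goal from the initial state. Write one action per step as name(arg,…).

1. swap(b,c)  →  {linked(a), linked(b), linked(c), linked(d), on(a,a), on(b,b), on(b,c), on(c,c), on(d,b), on(d,d), ready(c)}
2. tag(b,d)  →  {inpos(b), linked(a), linked(b), linked(c), on(a,a), on(b,b), on(b,c), on(c,c), on(d,b), on(d,d), ready(c)}
3. flip(c,a)  →  {inpos(b), linked(a), linked(b), on(a,a), on(b,b), on(b,c), on(c,a), on(c,c), on(d,b), on(d,d), ready(c)}

swap(b,c); tag(b,d); flip(c,a)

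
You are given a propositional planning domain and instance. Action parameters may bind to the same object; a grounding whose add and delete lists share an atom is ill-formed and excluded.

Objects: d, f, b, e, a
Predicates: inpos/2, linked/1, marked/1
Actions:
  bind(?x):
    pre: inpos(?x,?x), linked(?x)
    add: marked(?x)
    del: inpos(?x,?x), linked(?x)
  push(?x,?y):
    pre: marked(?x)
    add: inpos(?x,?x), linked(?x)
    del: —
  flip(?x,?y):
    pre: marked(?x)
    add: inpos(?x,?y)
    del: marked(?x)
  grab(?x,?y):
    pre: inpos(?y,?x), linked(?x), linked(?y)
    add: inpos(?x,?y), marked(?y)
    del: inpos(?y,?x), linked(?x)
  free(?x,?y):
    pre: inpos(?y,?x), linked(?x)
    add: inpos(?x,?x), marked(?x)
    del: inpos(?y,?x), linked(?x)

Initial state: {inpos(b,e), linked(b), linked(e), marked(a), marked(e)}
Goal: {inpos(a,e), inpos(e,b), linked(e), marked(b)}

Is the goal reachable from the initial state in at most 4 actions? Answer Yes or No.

1. flip(a,e)  →  {inpos(a,e), inpos(b,e), linked(b), linked(e), marked(e)}
2. grab(e,b)  →  {inpos(a,e), inpos(e,b), linked(b), marked(b), marked(e)}
3. push(e,d)  →  {inpos(a,e), inpos(e,b), inpos(e,e), linked(b), linked(e), marked(b), marked(e)}
optimal plan length = 3; 3 ≤ 4

Yes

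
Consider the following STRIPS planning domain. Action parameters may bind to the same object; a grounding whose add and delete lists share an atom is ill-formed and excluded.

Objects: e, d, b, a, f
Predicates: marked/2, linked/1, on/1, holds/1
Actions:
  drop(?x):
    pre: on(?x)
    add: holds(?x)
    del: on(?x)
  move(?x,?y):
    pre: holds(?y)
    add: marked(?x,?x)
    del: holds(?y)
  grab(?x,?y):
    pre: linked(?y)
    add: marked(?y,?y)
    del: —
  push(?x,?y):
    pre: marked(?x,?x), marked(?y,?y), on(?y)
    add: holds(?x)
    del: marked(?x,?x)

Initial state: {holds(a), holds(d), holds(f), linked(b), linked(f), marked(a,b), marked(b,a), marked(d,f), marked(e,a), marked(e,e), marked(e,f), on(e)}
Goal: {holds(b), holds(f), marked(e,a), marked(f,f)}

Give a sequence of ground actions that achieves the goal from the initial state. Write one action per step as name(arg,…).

move(b,d); move(f,a); push(b,e)

1. move(b,d)  →  {holds(a), holds(f), linked(b), linked(f), marked(a,b), marked(b,a), marked(b,b), marked(d,f), marked(e,a), marked(e,e), marked(e,f), on(e)}
2. move(f,a)  →  {holds(f), linked(b), linked(f), marked(a,b), marked(b,a), marked(b,b), marked(d,f), marked(e,a), marked(e,e), marked(e,f), marked(f,f), on(e)}
3. push(b,e)  →  {holds(b), holds(f), linked(b), linked(f), marked(a,b), marked(b,a), marked(d,f), marked(e,a), marked(e,e), marked(e,f), marked(f,f), on(e)}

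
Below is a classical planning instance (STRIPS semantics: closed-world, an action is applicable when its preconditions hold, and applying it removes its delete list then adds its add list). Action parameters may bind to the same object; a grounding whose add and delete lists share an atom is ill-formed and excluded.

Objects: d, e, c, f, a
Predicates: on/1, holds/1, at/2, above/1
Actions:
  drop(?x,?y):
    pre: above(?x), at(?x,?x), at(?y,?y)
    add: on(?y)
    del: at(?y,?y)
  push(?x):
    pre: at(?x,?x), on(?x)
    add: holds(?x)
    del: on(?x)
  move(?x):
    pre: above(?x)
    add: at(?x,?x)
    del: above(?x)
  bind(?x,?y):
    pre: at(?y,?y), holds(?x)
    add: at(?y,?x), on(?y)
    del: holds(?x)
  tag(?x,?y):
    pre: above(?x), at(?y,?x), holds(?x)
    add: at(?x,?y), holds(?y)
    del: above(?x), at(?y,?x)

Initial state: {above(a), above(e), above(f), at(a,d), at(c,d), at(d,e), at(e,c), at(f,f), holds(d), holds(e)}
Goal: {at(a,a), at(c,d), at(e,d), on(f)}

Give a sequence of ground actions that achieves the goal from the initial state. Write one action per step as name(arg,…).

1. drop(f,f)  →  {above(a), above(e), above(f), at(a,d), at(c,d), at(d,e), at(e,c), holds(d), holds(e), on(f)}
2. move(a)  →  {above(e), above(f), at(a,a), at(a,d), at(c,d), at(d,e), at(e,c), holds(d), holds(e), on(f)}
3. tag(e,d)  →  {above(f), at(a,a), at(a,d), at(c,d), at(e,c), at(e,d), holds(d), holds(e), on(f)}

drop(f,f); move(a); tag(e,d)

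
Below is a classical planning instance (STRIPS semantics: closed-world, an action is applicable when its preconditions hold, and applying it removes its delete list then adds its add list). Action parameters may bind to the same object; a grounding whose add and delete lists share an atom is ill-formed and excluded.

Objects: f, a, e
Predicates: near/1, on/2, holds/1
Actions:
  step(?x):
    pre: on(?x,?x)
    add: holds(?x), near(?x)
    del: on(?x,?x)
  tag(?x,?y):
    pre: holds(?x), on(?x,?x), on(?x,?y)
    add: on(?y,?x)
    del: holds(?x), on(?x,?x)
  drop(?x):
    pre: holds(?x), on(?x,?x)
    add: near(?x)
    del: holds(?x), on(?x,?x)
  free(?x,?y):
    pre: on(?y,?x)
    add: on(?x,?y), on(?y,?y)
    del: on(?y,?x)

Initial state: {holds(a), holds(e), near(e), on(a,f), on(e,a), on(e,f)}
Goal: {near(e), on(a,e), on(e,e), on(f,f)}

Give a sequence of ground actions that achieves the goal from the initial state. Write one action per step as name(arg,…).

1. free(f,a)  →  {holds(a), holds(e), near(e), on(a,a), on(e,a), on(e,f), on(f,a)}
2. free(a,f)  →  {holds(a), holds(e), near(e), on(a,a), on(a,f), on(e,a), on(e,f), on(f,f)}
3. free(a,e)  →  {holds(a), holds(e), near(e), on(a,a), on(a,e), on(a,f), on(e,e), on(e,f), on(f,f)}

free(f,a); free(a,f); free(a,e)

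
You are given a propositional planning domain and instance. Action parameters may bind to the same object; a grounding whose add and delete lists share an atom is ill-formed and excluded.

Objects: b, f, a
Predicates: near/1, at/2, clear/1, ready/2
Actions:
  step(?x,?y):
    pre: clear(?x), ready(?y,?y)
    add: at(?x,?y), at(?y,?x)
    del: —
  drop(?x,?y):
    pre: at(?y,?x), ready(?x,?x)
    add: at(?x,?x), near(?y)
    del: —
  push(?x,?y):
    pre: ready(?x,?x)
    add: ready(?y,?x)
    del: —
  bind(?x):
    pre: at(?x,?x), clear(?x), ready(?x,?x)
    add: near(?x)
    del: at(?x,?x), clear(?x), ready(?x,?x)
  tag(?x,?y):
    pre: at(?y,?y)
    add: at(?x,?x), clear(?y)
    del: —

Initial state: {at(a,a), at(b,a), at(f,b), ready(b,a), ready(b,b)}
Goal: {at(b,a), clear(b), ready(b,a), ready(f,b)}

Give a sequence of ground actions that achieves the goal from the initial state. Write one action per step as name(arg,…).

1. drop(b,f)  →  {at(a,a), at(b,a), at(b,b), at(f,b), near(f), ready(b,a), ready(b,b)}
2. push(b,f)  →  {at(a,a), at(b,a), at(b,b), at(f,b), near(f), ready(b,a), ready(b,b), ready(f,b)}
3. tag(b,b)  →  {at(a,a), at(b,a), at(b,b), at(f,b), clear(b), near(f), ready(b,a), ready(b,b), ready(f,b)}

drop(b,f); push(b,f); tag(b,b)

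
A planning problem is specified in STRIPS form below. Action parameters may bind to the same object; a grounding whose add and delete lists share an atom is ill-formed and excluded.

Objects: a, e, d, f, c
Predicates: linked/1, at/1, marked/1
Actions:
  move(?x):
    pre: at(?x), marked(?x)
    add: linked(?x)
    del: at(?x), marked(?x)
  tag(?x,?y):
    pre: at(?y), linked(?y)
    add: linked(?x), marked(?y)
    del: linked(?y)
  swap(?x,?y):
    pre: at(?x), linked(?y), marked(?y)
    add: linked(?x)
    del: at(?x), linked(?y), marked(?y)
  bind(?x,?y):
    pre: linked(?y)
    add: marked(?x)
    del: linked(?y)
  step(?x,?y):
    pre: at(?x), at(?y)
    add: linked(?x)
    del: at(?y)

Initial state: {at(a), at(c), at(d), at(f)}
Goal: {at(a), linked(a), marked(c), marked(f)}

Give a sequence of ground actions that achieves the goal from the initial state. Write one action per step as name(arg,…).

step(f,d); tag(c,f); tag(a,c)

1. step(f,d)  →  {at(a), at(c), at(f), linked(f)}
2. tag(c,f)  →  {at(a), at(c), at(f), linked(c), marked(f)}
3. tag(a,c)  →  {at(a), at(c), at(f), linked(a), marked(c), marked(f)}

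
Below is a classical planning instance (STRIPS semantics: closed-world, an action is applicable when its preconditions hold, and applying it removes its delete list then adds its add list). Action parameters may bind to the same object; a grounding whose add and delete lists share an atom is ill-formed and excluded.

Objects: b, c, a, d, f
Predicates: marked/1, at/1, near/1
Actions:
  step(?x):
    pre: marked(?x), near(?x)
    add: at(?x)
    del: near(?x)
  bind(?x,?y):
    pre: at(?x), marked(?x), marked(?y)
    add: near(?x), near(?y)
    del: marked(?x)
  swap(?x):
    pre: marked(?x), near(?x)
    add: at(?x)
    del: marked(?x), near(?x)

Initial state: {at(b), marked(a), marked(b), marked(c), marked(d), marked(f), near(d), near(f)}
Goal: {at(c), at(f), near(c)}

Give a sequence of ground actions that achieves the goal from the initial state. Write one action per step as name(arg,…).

step(f); bind(b,c); step(c); bind(c,c)

1. step(f)  →  {at(b), at(f), marked(a), marked(b), marked(c), marked(d), marked(f), near(d)}
2. bind(b,c)  →  {at(b), at(f), marked(a), marked(c), marked(d), marked(f), near(b), near(c), near(d)}
3. step(c)  →  {at(b), at(c), at(f), marked(a), marked(c), marked(d), marked(f), near(b), near(d)}
4. bind(c,c)  →  {at(b), at(c), at(f), marked(a), marked(d), marked(f), near(b), near(c), near(d)}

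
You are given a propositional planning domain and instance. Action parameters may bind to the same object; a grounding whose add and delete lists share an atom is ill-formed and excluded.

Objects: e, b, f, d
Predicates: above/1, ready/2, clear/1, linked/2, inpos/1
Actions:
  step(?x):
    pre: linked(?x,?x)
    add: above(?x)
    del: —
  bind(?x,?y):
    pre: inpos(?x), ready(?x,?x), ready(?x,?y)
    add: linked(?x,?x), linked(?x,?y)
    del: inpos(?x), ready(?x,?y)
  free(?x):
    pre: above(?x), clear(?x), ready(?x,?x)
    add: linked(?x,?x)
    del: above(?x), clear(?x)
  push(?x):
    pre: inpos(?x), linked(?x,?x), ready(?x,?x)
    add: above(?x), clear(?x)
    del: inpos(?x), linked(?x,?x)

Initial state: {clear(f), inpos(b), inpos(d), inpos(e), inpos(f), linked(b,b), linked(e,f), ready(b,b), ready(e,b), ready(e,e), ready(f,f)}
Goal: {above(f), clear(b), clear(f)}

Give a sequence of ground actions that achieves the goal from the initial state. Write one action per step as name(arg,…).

1. bind(f,f)  →  {clear(f), inpos(b), inpos(d), inpos(e), linked(b,b), linked(e,f), linked(f,f), ready(b,b), ready(e,b), ready(e,e)}
2. step(f)  →  {above(f), clear(f), inpos(b), inpos(d), inpos(e), linked(b,b), linked(e,f), linked(f,f), ready(b,b), ready(e,b), ready(e,e)}
3. push(b)  →  {above(b), above(f), clear(b), clear(f), inpos(d), inpos(e), linked(e,f), linked(f,f), ready(b,b), ready(e,b), ready(e,e)}

bind(f,f); step(f); push(b)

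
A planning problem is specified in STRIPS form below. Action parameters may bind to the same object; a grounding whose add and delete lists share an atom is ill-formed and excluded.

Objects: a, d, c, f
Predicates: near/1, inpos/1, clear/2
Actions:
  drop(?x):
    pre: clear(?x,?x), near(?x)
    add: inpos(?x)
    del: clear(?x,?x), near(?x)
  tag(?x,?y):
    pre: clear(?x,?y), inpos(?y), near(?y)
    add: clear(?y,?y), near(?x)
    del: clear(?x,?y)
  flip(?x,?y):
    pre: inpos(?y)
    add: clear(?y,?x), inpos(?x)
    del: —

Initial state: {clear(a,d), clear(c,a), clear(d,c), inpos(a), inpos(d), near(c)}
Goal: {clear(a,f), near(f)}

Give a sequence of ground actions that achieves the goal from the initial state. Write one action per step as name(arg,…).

1. flip(f,a)  →  {clear(a,d), clear(a,f), clear(c,a), clear(d,c), inpos(a), inpos(d), inpos(f), near(c)}
2. flip(c,f)  →  {clear(a,d), clear(a,f), clear(c,a), clear(d,c), clear(f,c), inpos(a), inpos(c), inpos(d), inpos(f), near(c)}
3. tag(f,c)  →  {clear(a,d), clear(a,f), clear(c,a), clear(c,c), clear(d,c), inpos(a), inpos(c), inpos(d), inpos(f), near(c), near(f)}

flip(f,a); flip(c,f); tag(f,c)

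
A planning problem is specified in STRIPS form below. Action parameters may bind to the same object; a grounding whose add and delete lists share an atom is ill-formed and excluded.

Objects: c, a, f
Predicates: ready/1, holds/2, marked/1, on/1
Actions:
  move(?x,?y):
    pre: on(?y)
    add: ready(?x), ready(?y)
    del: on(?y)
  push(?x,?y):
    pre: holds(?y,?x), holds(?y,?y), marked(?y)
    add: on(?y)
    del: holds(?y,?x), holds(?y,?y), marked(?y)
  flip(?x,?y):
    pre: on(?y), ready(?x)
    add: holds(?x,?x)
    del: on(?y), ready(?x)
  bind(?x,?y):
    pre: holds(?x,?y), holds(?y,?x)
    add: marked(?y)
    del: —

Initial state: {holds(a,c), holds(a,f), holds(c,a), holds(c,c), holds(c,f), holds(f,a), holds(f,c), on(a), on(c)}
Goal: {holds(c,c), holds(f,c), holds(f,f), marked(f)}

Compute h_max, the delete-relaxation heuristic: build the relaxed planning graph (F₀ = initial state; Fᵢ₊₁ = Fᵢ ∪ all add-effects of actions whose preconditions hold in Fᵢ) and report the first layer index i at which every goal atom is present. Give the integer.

2

F0 = init (9 atoms)
F1 = F0 ∪ {marked(a), marked(c), marked(f), ready(a), ready(c), ready(f)}  (15 atoms)
F2 = F1 ∪ {holds(a,a), holds(f,f)}  (17 atoms)
goal ⊆ F2  ⇒  h_max = 2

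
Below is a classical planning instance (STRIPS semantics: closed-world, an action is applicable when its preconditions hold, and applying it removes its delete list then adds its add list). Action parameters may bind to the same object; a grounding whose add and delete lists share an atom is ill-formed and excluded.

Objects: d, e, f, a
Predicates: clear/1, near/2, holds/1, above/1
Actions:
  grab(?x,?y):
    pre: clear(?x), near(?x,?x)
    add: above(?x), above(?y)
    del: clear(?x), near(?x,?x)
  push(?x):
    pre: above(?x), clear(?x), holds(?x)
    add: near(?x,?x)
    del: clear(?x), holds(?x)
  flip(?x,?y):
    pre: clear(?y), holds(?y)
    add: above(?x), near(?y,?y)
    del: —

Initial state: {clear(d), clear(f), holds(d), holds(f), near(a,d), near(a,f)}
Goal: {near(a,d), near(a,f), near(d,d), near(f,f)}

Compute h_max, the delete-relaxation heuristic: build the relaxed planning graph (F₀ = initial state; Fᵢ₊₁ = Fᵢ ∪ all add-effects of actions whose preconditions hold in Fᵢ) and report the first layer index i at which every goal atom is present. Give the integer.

1

F0 = init (6 atoms)
F1 = F0 ∪ {above(a), above(d), above(e), above(f), near(d,d), near(f,f)}  (12 atoms)
goal ⊆ F1  ⇒  h_max = 1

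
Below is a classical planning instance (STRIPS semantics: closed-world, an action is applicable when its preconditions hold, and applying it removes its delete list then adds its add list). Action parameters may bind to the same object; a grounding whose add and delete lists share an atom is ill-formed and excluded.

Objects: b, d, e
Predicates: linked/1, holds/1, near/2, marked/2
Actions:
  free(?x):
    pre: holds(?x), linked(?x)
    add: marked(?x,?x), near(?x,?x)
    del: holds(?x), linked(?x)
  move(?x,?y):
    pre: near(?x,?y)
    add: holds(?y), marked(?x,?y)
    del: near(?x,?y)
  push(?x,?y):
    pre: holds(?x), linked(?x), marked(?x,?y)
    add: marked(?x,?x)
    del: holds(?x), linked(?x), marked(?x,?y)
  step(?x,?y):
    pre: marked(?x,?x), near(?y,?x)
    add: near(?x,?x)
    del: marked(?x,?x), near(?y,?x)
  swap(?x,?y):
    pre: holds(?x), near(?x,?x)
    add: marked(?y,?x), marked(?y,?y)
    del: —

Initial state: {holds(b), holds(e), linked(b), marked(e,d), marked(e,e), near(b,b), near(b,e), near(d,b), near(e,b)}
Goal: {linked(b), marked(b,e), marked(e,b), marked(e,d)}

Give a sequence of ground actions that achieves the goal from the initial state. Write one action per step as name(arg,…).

move(b,e); move(e,b)

1. move(b,e)  →  {holds(b), holds(e), linked(b), marked(b,e), marked(e,d), marked(e,e), near(b,b), near(d,b), near(e,b)}
2. move(e,b)  →  {holds(b), holds(e), linked(b), marked(b,e), marked(e,b), marked(e,d), marked(e,e), near(b,b), near(d,b)}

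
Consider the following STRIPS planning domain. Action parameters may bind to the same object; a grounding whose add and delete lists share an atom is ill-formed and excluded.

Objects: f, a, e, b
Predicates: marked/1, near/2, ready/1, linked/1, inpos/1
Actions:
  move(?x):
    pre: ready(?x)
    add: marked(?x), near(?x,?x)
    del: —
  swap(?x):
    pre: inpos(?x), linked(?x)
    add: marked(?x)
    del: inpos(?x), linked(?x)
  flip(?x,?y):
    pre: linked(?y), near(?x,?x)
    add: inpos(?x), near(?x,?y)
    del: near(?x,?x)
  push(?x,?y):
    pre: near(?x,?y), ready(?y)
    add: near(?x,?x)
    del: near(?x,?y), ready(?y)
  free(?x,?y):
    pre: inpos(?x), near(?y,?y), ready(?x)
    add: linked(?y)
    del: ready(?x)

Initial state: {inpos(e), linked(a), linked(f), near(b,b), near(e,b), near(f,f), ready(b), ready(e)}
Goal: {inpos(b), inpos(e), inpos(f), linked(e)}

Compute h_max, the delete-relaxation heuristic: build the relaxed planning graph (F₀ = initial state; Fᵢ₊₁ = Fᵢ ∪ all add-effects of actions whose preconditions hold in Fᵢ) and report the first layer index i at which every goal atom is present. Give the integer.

2

F0 = init (8 atoms)
F1 = F0 ∪ {inpos(b), inpos(f), linked(b), marked(b), marked(e), near(b,a), near(b,f), near(e,e), near(f,a)}  (17 atoms)
F2 = F1 ∪ {linked(e), marked(f), near(e,a), near(e,f), near(f,b)}  (22 atoms)
goal ⊆ F2  ⇒  h_max = 2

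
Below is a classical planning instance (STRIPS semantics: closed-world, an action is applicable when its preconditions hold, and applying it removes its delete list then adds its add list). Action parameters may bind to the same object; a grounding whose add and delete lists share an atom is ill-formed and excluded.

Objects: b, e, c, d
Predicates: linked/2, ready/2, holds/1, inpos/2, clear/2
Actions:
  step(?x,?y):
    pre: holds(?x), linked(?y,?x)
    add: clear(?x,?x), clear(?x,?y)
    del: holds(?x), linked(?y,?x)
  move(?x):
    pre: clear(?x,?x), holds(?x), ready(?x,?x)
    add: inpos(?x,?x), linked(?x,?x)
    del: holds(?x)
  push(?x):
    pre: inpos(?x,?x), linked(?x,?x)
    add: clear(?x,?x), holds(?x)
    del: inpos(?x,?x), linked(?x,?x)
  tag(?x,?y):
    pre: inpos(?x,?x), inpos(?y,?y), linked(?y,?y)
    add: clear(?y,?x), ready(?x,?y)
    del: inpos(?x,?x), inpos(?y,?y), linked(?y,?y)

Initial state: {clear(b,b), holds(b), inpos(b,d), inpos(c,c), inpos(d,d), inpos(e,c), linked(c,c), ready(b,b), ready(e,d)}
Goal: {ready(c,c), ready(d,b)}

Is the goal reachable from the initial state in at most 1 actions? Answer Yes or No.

1. move(b)  →  {clear(b,b), inpos(b,b), inpos(b,d), inpos(c,c), inpos(d,d), inpos(e,c), linked(b,b), linked(c,c), ready(b,b), ready(e,d)}
2. tag(c,c)  →  {clear(b,b), clear(c,c), inpos(b,b), inpos(b,d), inpos(d,d), inpos(e,c), linked(b,b), ready(b,b), ready(c,c), ready(e,d)}
3. tag(d,b)  →  {clear(b,b), clear(b,d), clear(c,c), inpos(b,d), inpos(e,c), ready(b,b), ready(c,c), ready(d,b), ready(e,d)}
optimal plan length = 3; 3 > 1

No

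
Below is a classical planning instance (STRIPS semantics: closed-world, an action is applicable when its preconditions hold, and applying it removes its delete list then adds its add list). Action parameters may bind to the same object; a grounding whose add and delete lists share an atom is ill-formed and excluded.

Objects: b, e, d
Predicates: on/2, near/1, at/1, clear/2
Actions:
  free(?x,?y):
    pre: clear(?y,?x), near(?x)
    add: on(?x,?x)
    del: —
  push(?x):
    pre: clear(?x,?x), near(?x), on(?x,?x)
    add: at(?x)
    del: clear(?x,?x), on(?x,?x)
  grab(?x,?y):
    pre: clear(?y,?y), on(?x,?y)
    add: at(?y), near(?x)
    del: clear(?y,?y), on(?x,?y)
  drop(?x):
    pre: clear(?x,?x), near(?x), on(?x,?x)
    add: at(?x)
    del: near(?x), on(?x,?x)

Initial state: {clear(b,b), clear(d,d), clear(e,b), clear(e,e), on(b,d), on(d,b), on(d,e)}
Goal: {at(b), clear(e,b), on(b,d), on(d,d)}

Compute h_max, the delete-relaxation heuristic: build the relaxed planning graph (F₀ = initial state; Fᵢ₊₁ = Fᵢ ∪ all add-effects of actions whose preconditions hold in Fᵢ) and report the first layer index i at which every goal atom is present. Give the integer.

2

F0 = init (7 atoms)
F1 = F0 ∪ {at(b), at(d), at(e), near(b), near(d)}  (12 atoms)
F2 = F1 ∪ {on(b,b), on(d,d)}  (14 atoms)
goal ⊆ F2  ⇒  h_max = 2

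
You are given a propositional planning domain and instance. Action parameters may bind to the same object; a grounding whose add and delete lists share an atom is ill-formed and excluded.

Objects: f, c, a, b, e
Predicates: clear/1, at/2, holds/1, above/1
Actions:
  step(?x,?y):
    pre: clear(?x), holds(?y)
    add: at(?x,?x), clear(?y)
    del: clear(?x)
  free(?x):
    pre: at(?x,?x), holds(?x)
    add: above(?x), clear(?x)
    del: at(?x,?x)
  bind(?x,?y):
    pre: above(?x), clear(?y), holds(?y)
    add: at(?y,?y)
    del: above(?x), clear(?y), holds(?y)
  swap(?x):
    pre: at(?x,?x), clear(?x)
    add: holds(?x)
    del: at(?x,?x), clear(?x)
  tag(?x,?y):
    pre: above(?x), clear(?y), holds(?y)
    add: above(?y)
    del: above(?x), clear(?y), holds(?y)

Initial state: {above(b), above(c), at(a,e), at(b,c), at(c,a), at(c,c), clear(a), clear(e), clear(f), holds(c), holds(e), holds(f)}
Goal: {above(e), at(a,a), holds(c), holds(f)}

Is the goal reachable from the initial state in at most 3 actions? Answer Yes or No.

Yes

1. step(a,f)  →  {above(b), above(c), at(a,a), at(a,e), at(b,c), at(c,a), at(c,c), clear(e), clear(f), holds(c), holds(e), holds(f)}
2. tag(c,e)  →  {above(b), above(e), at(a,a), at(a,e), at(b,c), at(c,a), at(c,c), clear(f), holds(c), holds(f)}
optimal plan length = 2; 2 ≤ 3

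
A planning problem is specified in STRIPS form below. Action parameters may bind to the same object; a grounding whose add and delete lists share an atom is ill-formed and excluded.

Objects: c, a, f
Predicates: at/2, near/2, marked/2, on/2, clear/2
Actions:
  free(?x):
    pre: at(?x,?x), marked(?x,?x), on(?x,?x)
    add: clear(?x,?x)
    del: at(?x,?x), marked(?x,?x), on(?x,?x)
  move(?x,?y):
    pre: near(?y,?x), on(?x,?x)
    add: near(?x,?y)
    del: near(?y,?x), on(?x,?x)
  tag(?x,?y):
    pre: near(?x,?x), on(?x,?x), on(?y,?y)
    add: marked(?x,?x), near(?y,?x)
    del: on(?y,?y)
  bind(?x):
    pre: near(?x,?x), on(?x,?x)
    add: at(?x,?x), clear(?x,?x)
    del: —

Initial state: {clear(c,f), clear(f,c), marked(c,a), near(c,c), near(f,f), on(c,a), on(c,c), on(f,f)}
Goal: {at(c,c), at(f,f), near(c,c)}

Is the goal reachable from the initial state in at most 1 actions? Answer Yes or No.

1. bind(c)  →  {at(c,c), clear(c,c), clear(c,f), clear(f,c), marked(c,a), near(c,c), near(f,f), on(c,a), on(c,c), on(f,f)}
2. bind(f)  →  {at(c,c), at(f,f), clear(c,c), clear(c,f), clear(f,c), clear(f,f), marked(c,a), near(c,c), near(f,f), on(c,a), on(c,c), on(f,f)}
optimal plan length = 2; 2 > 1

No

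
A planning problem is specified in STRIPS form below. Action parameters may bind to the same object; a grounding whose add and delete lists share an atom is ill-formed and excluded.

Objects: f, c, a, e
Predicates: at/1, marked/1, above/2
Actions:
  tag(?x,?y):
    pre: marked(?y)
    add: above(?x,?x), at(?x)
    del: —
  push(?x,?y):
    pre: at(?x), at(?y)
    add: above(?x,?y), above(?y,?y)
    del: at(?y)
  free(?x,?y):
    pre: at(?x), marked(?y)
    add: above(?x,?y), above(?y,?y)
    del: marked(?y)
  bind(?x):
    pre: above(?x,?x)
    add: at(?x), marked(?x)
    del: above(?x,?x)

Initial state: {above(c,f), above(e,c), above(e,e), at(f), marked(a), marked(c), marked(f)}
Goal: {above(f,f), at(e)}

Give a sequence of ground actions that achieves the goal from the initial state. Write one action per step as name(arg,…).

1. tag(f,f)  →  {above(c,f), above(e,c), above(e,e), above(f,f), at(f), marked(a), marked(c), marked(f)}
2. tag(e,f)  →  {above(c,f), above(e,c), above(e,e), above(f,f), at(e), at(f), marked(a), marked(c), marked(f)}

tag(f,f); tag(e,f)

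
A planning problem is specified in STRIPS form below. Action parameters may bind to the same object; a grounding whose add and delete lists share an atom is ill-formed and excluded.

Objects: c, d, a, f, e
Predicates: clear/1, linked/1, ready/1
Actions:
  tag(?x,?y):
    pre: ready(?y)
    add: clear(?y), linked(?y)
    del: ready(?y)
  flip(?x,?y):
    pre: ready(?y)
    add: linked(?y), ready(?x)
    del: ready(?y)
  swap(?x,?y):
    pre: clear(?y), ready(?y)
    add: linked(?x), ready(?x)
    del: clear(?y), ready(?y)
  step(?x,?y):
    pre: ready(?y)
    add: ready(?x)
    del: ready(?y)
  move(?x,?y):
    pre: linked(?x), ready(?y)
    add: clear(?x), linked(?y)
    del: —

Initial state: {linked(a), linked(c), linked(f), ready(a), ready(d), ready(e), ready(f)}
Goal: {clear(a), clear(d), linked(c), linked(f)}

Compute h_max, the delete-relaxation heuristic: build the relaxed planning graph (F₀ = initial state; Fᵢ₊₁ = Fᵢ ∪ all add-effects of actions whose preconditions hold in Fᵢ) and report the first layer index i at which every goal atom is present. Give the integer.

F0 = init (7 atoms)
F1 = F0 ∪ {clear(a), clear(c), clear(d), clear(e), clear(f), linked(d), linked(e), ready(c)}  (15 atoms)
goal ⊆ F1  ⇒  h_max = 1

1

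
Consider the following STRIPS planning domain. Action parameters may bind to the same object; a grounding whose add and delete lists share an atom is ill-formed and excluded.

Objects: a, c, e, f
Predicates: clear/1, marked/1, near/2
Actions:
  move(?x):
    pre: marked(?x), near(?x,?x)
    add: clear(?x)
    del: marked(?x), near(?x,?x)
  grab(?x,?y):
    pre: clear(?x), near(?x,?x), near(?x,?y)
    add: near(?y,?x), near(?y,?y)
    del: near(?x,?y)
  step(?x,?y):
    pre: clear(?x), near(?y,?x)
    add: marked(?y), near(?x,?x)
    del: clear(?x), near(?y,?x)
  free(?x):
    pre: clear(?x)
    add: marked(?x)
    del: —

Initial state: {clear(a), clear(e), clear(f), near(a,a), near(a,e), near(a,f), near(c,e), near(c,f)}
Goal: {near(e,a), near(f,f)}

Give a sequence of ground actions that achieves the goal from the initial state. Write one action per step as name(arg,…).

grab(a,e); grab(a,f)

1. grab(a,e)  →  {clear(a), clear(e), clear(f), near(a,a), near(a,f), near(c,e), near(c,f), near(e,a), near(e,e)}
2. grab(a,f)  →  {clear(a), clear(e), clear(f), near(a,a), near(c,e), near(c,f), near(e,a), near(e,e), near(f,a), near(f,f)}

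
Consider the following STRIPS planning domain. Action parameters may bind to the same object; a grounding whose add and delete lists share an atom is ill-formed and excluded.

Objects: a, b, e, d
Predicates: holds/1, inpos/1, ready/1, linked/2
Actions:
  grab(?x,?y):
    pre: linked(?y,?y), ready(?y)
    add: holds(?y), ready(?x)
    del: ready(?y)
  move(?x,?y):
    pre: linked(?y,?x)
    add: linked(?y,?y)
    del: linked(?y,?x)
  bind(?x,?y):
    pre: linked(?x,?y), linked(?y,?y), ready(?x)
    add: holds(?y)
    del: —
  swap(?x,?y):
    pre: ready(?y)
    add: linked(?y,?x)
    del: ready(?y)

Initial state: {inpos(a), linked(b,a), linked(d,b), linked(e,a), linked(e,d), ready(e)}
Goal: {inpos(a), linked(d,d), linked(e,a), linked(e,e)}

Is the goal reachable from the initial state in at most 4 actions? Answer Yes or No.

Yes

1. move(b,d)  →  {inpos(a), linked(b,a), linked(d,d), linked(e,a), linked(e,d), ready(e)}
2. move(d,e)  →  {inpos(a), linked(b,a), linked(d,d), linked(e,a), linked(e,e), ready(e)}
optimal plan length = 2; 2 ≤ 4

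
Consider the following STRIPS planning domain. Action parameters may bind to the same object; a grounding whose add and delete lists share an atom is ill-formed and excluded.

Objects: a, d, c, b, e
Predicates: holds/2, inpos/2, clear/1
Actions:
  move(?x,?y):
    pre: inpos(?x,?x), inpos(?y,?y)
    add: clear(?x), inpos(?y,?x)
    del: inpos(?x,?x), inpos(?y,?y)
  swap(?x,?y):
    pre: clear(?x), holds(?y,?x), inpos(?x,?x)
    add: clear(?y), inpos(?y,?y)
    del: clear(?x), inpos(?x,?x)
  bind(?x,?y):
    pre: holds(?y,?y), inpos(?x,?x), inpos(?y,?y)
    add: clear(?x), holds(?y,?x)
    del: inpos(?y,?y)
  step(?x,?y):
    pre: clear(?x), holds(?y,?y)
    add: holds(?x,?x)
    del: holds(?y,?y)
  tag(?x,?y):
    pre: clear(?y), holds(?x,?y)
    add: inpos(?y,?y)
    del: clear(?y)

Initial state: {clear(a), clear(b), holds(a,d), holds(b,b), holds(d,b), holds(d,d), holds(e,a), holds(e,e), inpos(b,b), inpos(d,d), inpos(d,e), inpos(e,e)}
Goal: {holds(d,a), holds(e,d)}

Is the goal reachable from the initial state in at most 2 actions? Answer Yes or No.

1. bind(d,e)  →  {clear(a), clear(b), clear(d), holds(a,d), holds(b,b), holds(d,b), holds(d,d), holds(e,a), holds(e,d), holds(e,e), inpos(b,b), inpos(d,d), inpos(d,e)}
2. tag(e,a)  →  {clear(b), clear(d), holds(a,d), holds(b,b), holds(d,b), holds(d,d), holds(e,a), holds(e,d), holds(e,e), inpos(a,a), inpos(b,b), inpos(d,d), inpos(d,e)}
3. bind(a,d)  →  {clear(a), clear(b), clear(d), holds(a,d), holds(b,b), holds(d,a), holds(d,b), holds(d,d), holds(e,a), holds(e,d), holds(e,e), inpos(a,a), inpos(b,b), inpos(d,e)}
optimal plan length = 3; 3 > 2

No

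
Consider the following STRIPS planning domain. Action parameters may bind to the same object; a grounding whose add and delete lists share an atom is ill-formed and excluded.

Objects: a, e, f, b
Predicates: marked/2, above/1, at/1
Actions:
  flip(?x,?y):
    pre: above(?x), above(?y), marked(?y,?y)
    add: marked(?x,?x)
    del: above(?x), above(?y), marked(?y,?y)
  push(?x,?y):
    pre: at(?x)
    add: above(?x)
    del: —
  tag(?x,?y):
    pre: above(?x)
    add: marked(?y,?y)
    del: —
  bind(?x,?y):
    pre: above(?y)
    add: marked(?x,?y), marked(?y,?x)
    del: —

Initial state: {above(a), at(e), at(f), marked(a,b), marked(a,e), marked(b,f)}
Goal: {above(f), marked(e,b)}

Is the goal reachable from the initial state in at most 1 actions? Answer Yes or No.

1. push(e,a)  →  {above(a), above(e), at(e), at(f), marked(a,b), marked(a,e), marked(b,f)}
2. push(f,a)  →  {above(a), above(e), above(f), at(e), at(f), marked(a,b), marked(a,e), marked(b,f)}
3. bind(b,e)  →  {above(a), above(e), above(f), at(e), at(f), marked(a,b), marked(a,e), marked(b,e), marked(b,f), marked(e,b)}
optimal plan length = 3; 3 > 1

No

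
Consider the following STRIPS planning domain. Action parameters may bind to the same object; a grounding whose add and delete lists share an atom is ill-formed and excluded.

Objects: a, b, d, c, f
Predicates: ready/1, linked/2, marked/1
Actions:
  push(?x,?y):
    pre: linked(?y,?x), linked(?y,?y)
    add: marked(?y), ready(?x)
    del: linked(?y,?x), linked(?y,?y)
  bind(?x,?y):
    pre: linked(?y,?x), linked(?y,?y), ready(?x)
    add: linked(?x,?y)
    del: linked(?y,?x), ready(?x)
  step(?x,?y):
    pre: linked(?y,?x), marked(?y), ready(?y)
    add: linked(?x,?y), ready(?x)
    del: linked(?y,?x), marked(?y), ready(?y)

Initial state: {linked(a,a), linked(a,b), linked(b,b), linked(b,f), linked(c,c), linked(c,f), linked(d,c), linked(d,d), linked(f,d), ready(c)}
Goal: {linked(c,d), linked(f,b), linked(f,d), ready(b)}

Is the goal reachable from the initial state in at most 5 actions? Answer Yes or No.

1. push(b,a)  →  {linked(b,b), linked(b,f), linked(c,c), linked(c,f), linked(d,c), linked(d,d), linked(f,d), marked(a), ready(b), ready(c)}
2. push(f,c)  →  {linked(b,b), linked(b,f), linked(d,c), linked(d,d), linked(f,d), marked(a), marked(c), ready(b), ready(c), ready(f)}
3. bind(c,d)  →  {linked(b,b), linked(b,f), linked(c,d), linked(d,d), linked(f,d), marked(a), marked(c), ready(b), ready(f)}
4. bind(f,b)  →  {linked(b,b), linked(c,d), linked(d,d), linked(f,b), linked(f,d), marked(a), marked(c), ready(b)}
optimal plan length = 4; 4 ≤ 5

Yes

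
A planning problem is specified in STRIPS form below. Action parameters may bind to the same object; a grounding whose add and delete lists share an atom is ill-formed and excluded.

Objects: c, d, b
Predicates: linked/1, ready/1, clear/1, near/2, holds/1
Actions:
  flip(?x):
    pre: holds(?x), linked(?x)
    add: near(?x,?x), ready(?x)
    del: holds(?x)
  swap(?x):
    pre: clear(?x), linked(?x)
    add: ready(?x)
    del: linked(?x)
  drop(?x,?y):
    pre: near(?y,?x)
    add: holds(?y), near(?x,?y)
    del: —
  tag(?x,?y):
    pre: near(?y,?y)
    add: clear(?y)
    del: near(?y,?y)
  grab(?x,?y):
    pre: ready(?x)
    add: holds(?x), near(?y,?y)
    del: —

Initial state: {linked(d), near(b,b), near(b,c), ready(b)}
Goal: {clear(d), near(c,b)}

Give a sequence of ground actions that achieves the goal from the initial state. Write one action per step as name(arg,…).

drop(c,b); grab(b,d); tag(c,d)

1. drop(c,b)  →  {holds(b), linked(d), near(b,b), near(b,c), near(c,b), ready(b)}
2. grab(b,d)  →  {holds(b), linked(d), near(b,b), near(b,c), near(c,b), near(d,d), ready(b)}
3. tag(c,d)  →  {clear(d), holds(b), linked(d), near(b,b), near(b,c), near(c,b), ready(b)}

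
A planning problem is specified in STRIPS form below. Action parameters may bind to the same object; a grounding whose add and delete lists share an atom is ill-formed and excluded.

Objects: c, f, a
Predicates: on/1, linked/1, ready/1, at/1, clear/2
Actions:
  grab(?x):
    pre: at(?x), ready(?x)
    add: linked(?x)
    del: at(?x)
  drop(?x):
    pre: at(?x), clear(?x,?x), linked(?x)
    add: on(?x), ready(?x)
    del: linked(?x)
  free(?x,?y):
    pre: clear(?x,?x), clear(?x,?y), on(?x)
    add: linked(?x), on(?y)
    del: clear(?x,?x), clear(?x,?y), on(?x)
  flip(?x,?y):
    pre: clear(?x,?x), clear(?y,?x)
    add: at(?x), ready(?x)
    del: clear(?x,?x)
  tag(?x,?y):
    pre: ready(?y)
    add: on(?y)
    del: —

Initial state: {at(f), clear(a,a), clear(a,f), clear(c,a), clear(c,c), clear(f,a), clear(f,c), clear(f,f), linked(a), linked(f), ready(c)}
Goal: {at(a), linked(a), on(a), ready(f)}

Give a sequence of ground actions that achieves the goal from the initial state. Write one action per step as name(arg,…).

1. drop(f)  →  {at(f), clear(a,a), clear(a,f), clear(c,a), clear(c,c), clear(f,a), clear(f,c), clear(f,f), linked(a), on(f), ready(c), ready(f)}
2. free(f,a)  →  {at(f), clear(a,a), clear(a,f), clear(c,a), clear(c,c), clear(f,c), linked(a), linked(f), on(a), ready(c), ready(f)}
3. flip(a,c)  →  {at(a), at(f), clear(a,f), clear(c,a), clear(c,c), clear(f,c), linked(a), linked(f), on(a), ready(a), ready(c), ready(f)}

drop(f); free(f,a); flip(a,c)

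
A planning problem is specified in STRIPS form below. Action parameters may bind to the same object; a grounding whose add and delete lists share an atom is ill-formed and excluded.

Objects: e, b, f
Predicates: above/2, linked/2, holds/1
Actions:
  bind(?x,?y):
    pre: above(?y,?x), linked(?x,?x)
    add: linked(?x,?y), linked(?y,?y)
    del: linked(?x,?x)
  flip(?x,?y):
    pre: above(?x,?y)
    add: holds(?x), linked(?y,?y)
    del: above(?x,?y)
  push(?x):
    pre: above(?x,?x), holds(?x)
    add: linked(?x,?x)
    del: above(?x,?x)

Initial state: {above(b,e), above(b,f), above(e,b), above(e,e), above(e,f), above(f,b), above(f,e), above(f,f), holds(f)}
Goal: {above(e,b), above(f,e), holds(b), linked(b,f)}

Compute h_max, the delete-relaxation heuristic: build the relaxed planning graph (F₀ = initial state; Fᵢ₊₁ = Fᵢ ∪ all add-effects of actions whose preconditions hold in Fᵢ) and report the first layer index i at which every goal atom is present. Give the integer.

2

F0 = init (9 atoms)
F1 = F0 ∪ {holds(b), holds(e), linked(b,b), linked(e,e), linked(f,f)}  (14 atoms)
F2 = F1 ∪ {linked(b,e), linked(b,f), linked(e,b), linked(e,f), linked(f,b), linked(f,e)}  (20 atoms)
goal ⊆ F2  ⇒  h_max = 2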